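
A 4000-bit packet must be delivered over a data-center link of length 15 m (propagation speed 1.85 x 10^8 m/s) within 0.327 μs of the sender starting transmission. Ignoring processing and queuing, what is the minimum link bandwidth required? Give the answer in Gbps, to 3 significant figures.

16.3 Gbps

Propagation delay = 15 / 185000000 = 0.0810811 μs.
Transmission budget = 0.327 − 0.0810811 = 0.245919 μs.
R ≥ L / t_tx = 4000 bits / 2.45919e-07 s = 16.3 Gbps.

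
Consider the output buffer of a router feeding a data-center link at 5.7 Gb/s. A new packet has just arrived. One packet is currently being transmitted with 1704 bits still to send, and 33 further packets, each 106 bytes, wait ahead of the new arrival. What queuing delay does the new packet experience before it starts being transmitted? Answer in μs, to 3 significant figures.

Each queued packet: L/R = 848/5700000000 = 0.148772 μs.
33 queued → 4.90947 μs.
Plus remaining 1704 bits of current packet: 0.298947 μs.
Queuing delay = 5.21 μs.

5.21 μs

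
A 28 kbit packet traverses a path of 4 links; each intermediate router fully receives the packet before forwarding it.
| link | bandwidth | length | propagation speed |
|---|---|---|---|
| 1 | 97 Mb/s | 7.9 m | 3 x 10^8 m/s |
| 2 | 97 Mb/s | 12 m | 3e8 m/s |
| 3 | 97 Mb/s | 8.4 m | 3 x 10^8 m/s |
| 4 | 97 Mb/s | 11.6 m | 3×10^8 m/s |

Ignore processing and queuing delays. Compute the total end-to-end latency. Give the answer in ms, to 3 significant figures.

L = 28000 bits.
Transmission delay per hop = L/R = 28000/97000000 = 0.28866 ms; 4 hops → 1.15464 ms.
Propagation delays (d/s per hop): 2.63333e-05, 4e-05, 2.8e-05, 3.86667e-05 ms; sum = 0.000133 ms.
End-to-end = 1.15 ms.

1.15 ms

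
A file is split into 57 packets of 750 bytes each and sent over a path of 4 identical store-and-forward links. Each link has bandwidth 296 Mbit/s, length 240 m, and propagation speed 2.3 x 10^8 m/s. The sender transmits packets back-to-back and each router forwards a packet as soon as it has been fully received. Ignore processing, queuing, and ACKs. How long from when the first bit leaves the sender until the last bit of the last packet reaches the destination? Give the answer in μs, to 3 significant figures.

Per-hop transmission t_tx = L/R = 6000/296000000 = 20.2703 μs.
Per-hop propagation t_prop = 240/2.3e+08 = 1.04348 μs.
Pipeline fill: first packet needs 4·t_tx to clear all hops; remaining 56 packets each add one t_tx.
Total = (4+57-1)·t_tx + 4·t_prop = 60·20.2703 + 4·1.04348 = 1220 μs.

1220 μs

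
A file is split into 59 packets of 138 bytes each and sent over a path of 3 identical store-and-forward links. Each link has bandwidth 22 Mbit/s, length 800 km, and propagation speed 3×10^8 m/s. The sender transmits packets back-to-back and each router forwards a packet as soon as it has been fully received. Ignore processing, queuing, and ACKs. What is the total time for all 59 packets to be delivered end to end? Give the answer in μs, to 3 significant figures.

11100 μs

Per-hop transmission t_tx = L/R = 1104/22000000 = 50.1818 μs.
Per-hop propagation t_prop = 800000/300000000 = 2666.67 μs.
Pipeline fill: first packet needs 3·t_tx to clear all hops; remaining 58 packets each add one t_tx.
Total = (3+59-1)·t_tx + 3·t_prop = 61·50.1818 + 3·2666.67 = 11100 μs.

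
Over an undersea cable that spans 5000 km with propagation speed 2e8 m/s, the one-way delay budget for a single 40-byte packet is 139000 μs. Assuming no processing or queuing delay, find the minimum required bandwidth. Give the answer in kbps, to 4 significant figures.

L = 320 bits.
Propagation delay = 5000000 / 200000000 = 25000 μs.
Transmission budget = 139000 − 25000 = 114000 μs.
R ≥ L / t_tx = 320 bits / 0.114 s = 2.807 kbps.

2.807 kbps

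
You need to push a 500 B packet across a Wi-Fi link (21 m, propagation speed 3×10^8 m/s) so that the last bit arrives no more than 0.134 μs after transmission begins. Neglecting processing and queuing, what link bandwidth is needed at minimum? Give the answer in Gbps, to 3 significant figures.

L = 4000 bits.
Propagation delay = 21 / 300000000 = 0.07 μs.
Transmission budget = 0.134 − 0.07 = 0.064 μs.
R ≥ L / t_tx = 4000 bits / 6.4e-08 s = 62.5 Gbps.

62.5 Gbps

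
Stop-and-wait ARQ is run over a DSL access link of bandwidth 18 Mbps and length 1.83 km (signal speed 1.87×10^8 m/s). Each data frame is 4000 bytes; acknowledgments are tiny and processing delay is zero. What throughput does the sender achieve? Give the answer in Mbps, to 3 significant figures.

17.8 Mbps

t_tx = L/R = 32000/18000000 = 0.00177778 s.
t_prop = 1830/187000000 = 9.7861e-06 s; RTT = 1.95722e-05 s.
Cycle = t_tx + RTT = 0.00179735 s.
Throughput = L / cycle = 32000 / 0.00179735 = 17.8 Mbps.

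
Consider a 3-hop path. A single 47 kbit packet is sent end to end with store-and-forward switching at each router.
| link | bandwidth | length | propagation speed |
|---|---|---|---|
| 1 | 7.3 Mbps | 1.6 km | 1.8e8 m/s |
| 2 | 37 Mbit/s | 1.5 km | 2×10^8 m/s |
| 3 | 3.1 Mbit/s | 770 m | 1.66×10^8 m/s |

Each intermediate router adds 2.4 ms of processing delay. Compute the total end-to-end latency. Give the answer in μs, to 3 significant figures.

L = 47000 bits.
Transmission delays (L/R per hop): 6438.36, 1270.27, 15161.3 μs; sum = 22869.9 μs.
Propagation delays (d/s per hop): 8.88889, 7.5, 4.63855 μs; sum = 21.0274 μs.
Processing at 2 router(s): 2 × 2.4 ms = 4800 μs.
End-to-end = 27700 μs.

27700 μs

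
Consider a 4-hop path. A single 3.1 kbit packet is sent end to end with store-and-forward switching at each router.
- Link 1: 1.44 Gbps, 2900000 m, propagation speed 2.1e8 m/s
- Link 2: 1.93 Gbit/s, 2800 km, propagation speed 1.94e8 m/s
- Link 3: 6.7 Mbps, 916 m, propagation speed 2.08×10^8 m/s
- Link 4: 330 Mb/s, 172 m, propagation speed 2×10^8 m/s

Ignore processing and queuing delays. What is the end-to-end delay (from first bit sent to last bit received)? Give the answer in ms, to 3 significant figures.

L = 3100 bits.
Transmission delays (L/R per hop): 0.00215278, 0.00160622, 0.462687, 0.00939394 ms; sum = 0.47584 ms.
Propagation delays (d/s per hop): 13.8095, 14.433, 0.00440385, 0.00086 ms; sum = 28.2478 ms.
End-to-end = 28.7 ms.

28.7 ms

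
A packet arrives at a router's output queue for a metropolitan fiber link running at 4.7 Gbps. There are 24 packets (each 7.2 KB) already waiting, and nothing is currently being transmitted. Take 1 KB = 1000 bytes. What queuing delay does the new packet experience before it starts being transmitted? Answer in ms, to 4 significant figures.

0.2941 ms

Each queued packet: L/R = 57600/4700000000 = 0.0122553 ms.
24 queued → 0.294128 ms.
Queuing delay = 0.2941 ms.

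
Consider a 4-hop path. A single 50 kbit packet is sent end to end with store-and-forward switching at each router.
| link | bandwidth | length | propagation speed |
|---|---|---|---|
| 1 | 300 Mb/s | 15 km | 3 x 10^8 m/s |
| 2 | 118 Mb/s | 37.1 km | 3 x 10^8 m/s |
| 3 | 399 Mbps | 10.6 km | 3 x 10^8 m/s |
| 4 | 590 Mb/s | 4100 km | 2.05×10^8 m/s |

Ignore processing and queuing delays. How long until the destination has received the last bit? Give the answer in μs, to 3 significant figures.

L = 50000 bits.
Transmission delays (L/R per hop): 166.667, 423.729, 125.313, 84.7458 μs; sum = 800.455 μs.
Propagation delays (d/s per hop): 50, 123.667, 35.3333, 20000 μs; sum = 20209 μs.
End-to-end = 21000 μs.

21000 μs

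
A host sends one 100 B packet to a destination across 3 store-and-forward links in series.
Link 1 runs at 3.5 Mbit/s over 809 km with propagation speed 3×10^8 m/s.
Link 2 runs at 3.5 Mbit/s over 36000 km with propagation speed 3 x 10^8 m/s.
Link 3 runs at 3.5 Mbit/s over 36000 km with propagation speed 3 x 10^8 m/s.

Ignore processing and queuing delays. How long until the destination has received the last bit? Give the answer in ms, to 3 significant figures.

243 ms

L = 100 × 8 = 800 bits.
Transmission delay per hop = L/R = 800/3500000 = 0.228571 ms; 3 hops → 0.685714 ms.
Propagation delays (d/s per hop): 2.69667, 120, 120 ms; sum = 242.697 ms.
End-to-end = 243 ms.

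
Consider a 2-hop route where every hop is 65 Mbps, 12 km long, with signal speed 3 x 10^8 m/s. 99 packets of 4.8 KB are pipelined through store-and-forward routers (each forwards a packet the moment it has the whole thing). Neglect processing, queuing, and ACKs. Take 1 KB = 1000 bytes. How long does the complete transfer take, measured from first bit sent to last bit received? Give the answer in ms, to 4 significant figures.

59.16 ms

Per-hop transmission t_tx = L/R = 38400/65000000 = 0.590769 ms.
Per-hop propagation t_prop = 12000/300000000 = 0.04 ms.
Pipeline fill: first packet needs 2·t_tx to clear all hops; remaining 98 packets each add one t_tx.
Total = (2+99-1)·t_tx + 2·t_prop = 100·0.590769 + 2·0.04 = 59.16 ms.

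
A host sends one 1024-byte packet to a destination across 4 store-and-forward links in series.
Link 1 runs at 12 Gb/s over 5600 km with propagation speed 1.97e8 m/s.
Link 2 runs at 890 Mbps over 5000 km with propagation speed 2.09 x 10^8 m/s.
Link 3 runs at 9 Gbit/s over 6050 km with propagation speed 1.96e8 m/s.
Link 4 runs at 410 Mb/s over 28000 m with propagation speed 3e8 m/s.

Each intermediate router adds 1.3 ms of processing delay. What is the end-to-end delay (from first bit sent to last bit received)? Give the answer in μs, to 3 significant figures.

87200 μs

L = 1024 × 8 = 8192 bits.
Transmission delays (L/R per hop): 0.682667, 9.20449, 0.910222, 19.9805 μs; sum = 30.7779 μs.
Propagation delays (d/s per hop): 28426.4, 23923.4, 30867.3, 93.3333 μs; sum = 83310.5 μs.
Processing at 3 router(s): 3 × 1.3 ms = 3900 μs.
End-to-end = 87200 μs.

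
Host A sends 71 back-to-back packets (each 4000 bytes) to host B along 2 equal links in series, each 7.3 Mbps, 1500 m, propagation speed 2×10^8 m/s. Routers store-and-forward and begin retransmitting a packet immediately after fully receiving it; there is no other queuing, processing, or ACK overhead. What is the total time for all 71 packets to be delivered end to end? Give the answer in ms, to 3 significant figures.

316 ms

Per-hop transmission t_tx = L/R = 32000/7300000 = 4.38356 ms.
Per-hop propagation t_prop = 1500/200000000 = 0.0075 ms.
Pipeline fill: first packet needs 2·t_tx to clear all hops; remaining 70 packets each add one t_tx.
Total = (2+71-1)·t_tx + 2·t_prop = 72·4.38356 + 2·0.0075 = 316 ms.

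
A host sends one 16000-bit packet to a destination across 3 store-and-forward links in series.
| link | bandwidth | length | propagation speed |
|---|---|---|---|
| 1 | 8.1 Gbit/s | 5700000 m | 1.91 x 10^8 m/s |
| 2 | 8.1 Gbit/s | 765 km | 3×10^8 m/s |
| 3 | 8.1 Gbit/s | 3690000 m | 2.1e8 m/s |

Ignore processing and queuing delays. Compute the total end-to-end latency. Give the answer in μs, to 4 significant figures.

49970 μs

Transmission delay per hop = L/R = 16000/8100000000 = 1.97531 μs; 3 hops → 5.92593 μs.
Propagation delays (d/s per hop): 29842.9, 2550, 17571.4 μs; sum = 49964.4 μs.
End-to-end = 49970 μs.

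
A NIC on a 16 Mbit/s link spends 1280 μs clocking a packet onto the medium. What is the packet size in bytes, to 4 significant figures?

L = R × t_tx = 16000000 b/s × 0.00128 s = 20480 bits.
In bytes: 20480 / 8 = 2560 bytes.

2560 bytes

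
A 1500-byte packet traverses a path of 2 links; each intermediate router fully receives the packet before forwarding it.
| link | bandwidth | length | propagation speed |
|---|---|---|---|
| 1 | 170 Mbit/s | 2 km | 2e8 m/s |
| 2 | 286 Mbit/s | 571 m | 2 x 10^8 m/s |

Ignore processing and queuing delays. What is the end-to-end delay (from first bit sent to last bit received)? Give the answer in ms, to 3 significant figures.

0.125 ms

L = 1500 × 8 = 12000 bits.
Transmission delays (L/R per hop): 0.0705882, 0.041958 ms; sum = 0.112546 ms.
Propagation delays (d/s per hop): 0.01, 0.002855 ms; sum = 0.012855 ms.
End-to-end = 0.125 ms.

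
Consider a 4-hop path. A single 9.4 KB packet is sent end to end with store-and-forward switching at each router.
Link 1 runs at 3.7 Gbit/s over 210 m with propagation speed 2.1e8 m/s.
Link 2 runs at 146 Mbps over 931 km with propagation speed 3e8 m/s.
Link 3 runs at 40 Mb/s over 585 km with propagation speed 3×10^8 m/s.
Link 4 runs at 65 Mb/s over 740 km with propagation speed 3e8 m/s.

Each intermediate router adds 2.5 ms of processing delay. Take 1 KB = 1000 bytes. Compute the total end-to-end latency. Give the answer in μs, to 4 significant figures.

L = 75200 bits.
Transmission delays (L/R per hop): 20.3243, 515.068, 1880, 1156.92 μs; sum = 3572.32 μs.
Propagation delays (d/s per hop): 1, 3103.33, 1950, 2466.67 μs; sum = 7521 μs.
Processing at 3 router(s): 3 × 2.5 ms = 7500 μs.
End-to-end = 18590 μs.

18590 μs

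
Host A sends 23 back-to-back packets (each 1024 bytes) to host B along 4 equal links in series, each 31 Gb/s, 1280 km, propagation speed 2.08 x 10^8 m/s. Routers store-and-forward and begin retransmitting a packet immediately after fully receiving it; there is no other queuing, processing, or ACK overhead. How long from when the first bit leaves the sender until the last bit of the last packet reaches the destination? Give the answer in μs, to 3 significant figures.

Per-hop transmission t_tx = L/R = 8192/31000000000 = 0.264258 μs.
Per-hop propagation t_prop = 1280000/208000000 = 6153.85 μs.
Pipeline fill: first packet needs 4·t_tx to clear all hops; remaining 22 packets each add one t_tx.
Total = (4+23-1)·t_tx + 4·t_prop = 26·0.264258 + 4·6153.85 = 24600 μs.

24600 μs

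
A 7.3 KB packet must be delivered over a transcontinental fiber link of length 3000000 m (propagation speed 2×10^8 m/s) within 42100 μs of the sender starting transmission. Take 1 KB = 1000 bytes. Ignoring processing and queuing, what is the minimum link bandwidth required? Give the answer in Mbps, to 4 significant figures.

L = 58400 bits.
Propagation delay = 3000000 / 200000000 = 15000 μs.
Transmission budget = 42100 − 15000 = 27100 μs.
R ≥ L / t_tx = 58400 bits / 0.0271 s = 2.155 Mbps.

2.155 Mbps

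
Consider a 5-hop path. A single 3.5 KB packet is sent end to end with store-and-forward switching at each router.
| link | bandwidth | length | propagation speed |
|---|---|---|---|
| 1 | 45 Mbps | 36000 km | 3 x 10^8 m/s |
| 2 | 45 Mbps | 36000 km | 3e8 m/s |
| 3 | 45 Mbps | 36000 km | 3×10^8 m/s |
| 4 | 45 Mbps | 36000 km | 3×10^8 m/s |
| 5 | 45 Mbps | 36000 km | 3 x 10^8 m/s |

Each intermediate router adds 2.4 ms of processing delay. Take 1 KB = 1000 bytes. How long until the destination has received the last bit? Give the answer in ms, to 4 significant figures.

L = 28000 bits.
Transmission delay per hop = L/R = 28000/45000000 = 0.622222 ms; 5 hops → 3.11111 ms.
Propagation delays (d/s per hop): 120, 120, 120, 120, 120 ms; sum = 600 ms.
Processing at 4 router(s): 4 × 2.4 ms = 9.6 ms.
End-to-end = 612.7 ms.

612.7 ms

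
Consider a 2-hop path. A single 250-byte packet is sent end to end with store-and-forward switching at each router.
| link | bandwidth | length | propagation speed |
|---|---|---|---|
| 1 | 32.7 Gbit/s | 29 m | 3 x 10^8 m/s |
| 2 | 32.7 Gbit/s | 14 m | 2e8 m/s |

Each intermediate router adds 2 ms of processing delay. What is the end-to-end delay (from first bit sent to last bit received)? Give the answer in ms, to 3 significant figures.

L = 250 × 8 = 2000 bits.
Transmission delay per hop = L/R = 2000/3.27e+10 = 6.11621e-05 ms; 2 hops → 0.000122324 ms.
Propagation delays (d/s per hop): 9.66667e-05, 7e-05 ms; sum = 0.000166667 ms.
Processing at 1 router(s): 1 × 2 ms = 2 ms.
End-to-end = 2.00 ms.

2.00 ms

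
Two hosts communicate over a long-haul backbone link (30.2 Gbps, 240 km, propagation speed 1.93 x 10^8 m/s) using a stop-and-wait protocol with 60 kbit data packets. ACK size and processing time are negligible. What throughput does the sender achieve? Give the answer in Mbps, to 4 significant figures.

t_tx = L/R = 60000/30200000000 = 1.98675e-06 s.
t_prop = 240000/193000000 = 0.00124352 s; RTT = 0.00248705 s.
Cycle = t_tx + RTT = 0.00248903 s.
Throughput = L / cycle = 60000 / 0.00248903 = 24.11 Mbps.

24.11 Mbps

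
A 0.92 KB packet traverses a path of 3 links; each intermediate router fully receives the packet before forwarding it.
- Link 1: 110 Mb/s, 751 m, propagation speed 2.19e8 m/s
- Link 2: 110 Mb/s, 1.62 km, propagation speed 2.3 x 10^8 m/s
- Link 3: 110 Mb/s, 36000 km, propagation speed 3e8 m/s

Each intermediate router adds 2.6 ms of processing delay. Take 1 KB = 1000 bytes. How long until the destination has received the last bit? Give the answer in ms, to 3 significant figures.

L = 7360 bits.
Transmission delay per hop = L/R = 7360/110000000 = 0.0669091 ms; 3 hops → 0.200727 ms.
Propagation delays (d/s per hop): 0.00342922, 0.00704348, 120 ms; sum = 120.01 ms.
Processing at 2 router(s): 2 × 2.6 ms = 5.2 ms.
End-to-end = 125 ms.

125 ms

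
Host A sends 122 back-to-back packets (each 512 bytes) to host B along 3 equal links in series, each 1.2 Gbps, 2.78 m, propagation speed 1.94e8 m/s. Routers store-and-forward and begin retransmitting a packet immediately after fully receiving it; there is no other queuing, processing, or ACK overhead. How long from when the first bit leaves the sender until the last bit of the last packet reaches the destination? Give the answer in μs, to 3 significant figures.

423 μs

Per-hop transmission t_tx = L/R = 4096/1200000000 = 3.41333 μs.
Per-hop propagation t_prop = 2.78/194000000 = 0.0143299 μs.
Pipeline fill: first packet needs 3·t_tx to clear all hops; remaining 121 packets each add one t_tx.
Total = (3+122-1)·t_tx + 3·t_prop = 124·3.41333 + 3·0.0143299 = 423 μs.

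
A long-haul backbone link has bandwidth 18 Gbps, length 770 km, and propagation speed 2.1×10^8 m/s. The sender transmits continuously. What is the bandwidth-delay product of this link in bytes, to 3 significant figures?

8250000 bytes

Propagation delay = 770000 / 210000000 = 0.00366667 s.
BDP = R × t_prop = 18000000000 × 0.00366667 = 66000000 bits.
In bytes: 66000000/8 = 8250000 bytes.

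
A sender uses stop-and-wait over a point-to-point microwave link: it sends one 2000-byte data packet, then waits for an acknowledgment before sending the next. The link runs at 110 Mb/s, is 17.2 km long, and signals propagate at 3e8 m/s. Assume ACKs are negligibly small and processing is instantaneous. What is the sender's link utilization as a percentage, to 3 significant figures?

t_tx = L/R = 16000/110000000 = 0.000145455 s.
t_prop = 17200/300000000 = 5.73333e-05 s; RTT = 0.000114667 s.
Cycle = t_tx + RTT = 0.000260121 s.
Utilization = t_tx / cycle = 0.000145455/0.000260121 = 55.9 %.

55.9 %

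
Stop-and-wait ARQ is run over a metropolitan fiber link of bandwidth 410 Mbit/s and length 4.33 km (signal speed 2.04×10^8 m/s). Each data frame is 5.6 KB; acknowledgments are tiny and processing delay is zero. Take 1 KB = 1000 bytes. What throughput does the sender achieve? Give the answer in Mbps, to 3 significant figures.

t_tx = L/R = 44800/410000000 = 0.000109268 s.
t_prop = 4330/204000000 = 2.12255e-05 s; RTT = 4.2451e-05 s.
Cycle = t_tx + RTT = 0.000151719 s.
Throughput = L / cycle = 44800 / 0.000151719 = 295 Mbps.

295 Mbps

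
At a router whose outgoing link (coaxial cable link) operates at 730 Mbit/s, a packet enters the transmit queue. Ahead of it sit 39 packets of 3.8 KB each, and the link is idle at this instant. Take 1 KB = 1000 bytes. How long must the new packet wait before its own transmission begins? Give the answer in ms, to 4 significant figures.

1.624 ms

Each queued packet: L/R = 30400/730000000 = 0.0416438 ms.
39 queued → 1.62411 ms.
Queuing delay = 1.624 ms.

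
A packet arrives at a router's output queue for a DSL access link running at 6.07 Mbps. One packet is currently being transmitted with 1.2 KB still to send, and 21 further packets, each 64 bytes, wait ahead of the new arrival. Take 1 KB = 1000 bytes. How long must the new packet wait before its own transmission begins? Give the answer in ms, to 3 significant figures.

Each queued packet: L/R = 512/6070000 = 0.0843493 ms.
21 queued → 1.77133 ms.
Plus remaining 9600 bits of current packet: 1.58155 ms.
Queuing delay = 3.35 ms.

3.35 ms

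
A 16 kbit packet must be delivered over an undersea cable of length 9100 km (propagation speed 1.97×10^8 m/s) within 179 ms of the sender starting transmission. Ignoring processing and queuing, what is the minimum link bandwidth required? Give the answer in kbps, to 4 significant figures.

Propagation delay = 9100000 / 197000000 = 46.1929 ms.
Transmission budget = 179 − 46.1929 = 132.807 ms.
R ≥ L / t_tx = 16000 bits / 0.132807 s = 120.5 kbps.

120.5 kbps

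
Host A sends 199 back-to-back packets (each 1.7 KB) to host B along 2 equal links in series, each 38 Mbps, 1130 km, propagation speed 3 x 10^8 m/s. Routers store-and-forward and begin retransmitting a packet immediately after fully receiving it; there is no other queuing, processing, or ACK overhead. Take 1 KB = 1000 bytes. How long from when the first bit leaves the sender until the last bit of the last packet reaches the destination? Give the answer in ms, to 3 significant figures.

79.1 ms

Per-hop transmission t_tx = L/R = 13600/38000000 = 0.357895 ms.
Per-hop propagation t_prop = 1130000/300000000 = 3.76667 ms.
Pipeline fill: first packet needs 2·t_tx to clear all hops; remaining 198 packets each add one t_tx.
Total = (2+199-1)·t_tx + 2·t_prop = 200·0.357895 + 2·3.76667 = 79.1 ms.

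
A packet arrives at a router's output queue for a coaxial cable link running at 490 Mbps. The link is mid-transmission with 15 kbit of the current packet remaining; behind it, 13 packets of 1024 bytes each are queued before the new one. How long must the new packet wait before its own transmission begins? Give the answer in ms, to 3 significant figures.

Each queued packet: L/R = 8192/490000000 = 0.0167184 ms.
13 queued → 0.217339 ms.
Plus remaining 15000 bits of current packet: 0.0306122 ms.
Queuing delay = 0.248 ms.

0.248 ms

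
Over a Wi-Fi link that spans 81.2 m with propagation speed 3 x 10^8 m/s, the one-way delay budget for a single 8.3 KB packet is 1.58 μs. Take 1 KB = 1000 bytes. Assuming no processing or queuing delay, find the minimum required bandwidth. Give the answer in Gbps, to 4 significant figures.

50.71 Gbps

L = 66400 bits.
Propagation delay = 81.2 / 300000000 = 0.270667 μs.
Transmission budget = 1.58 − 0.270667 = 1.30933 μs.
R ≥ L / t_tx = 66400 bits / 1.30933e-06 s = 50.71 Gbps.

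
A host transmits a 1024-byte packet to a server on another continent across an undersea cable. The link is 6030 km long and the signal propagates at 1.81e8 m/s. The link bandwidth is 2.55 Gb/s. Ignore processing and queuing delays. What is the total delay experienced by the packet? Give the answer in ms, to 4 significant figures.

33.32 ms

L = 1024 × 8 = 8192 bits.
Transmission delay = L/R = 8192 / 2550000000 = 0.00321255 ms.
Propagation delay = d/s = 6030000 m / 181000000 m/s = 33.3149 ms.
Total = 33.32 ms.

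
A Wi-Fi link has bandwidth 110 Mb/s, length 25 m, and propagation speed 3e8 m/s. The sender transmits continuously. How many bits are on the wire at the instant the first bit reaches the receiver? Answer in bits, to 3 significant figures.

Propagation delay = 25 / 300000000 = 8.33333e-08 s.
BDP = R × t_prop = 110000000 × 8.33333e-08 = 9.16667 bits.

9.17 bits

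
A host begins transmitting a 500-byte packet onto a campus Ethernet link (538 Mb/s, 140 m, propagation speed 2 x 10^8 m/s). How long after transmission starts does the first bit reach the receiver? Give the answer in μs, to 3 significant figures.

0.700 μs

First bit experiences only propagation delay: d/s = 140/200000000 = 0.700 μs.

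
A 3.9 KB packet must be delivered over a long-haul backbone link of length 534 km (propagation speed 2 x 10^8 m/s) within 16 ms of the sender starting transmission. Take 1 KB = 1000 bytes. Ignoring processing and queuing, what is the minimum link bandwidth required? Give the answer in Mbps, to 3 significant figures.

L = 31200 bits.
Propagation delay = 534000 / 200000000 = 2.67 ms.
Transmission budget = 16 − 2.67 = 13.33 ms.
R ≥ L / t_tx = 31200 bits / 0.01333 s = 2.34 Mbps.

2.34 Mbps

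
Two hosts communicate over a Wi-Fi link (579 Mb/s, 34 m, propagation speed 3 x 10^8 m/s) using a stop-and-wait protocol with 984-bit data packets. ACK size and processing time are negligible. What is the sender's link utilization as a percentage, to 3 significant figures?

88.2 %

t_tx = L/R = 984/579000000 = 1.69948e-06 s.
t_prop = 34/300000000 = 1.13333e-07 s; RTT = 2.26667e-07 s.
Cycle = t_tx + RTT = 1.92615e-06 s.
Utilization = t_tx / cycle = 1.69948e-06/1.92615e-06 = 88.2 %.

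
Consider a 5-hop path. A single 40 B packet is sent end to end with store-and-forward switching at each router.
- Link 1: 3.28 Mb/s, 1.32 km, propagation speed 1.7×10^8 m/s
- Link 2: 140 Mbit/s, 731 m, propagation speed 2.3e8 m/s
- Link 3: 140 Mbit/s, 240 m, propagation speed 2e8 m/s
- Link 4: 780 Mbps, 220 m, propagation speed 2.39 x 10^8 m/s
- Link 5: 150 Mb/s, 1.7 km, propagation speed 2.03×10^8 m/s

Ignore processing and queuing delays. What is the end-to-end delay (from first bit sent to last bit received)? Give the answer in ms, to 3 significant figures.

L = 40 × 8 = 320 bits.
Transmission delays (L/R per hop): 0.097561, 0.00228571, 0.00228571, 0.000410256, 0.00213333 ms; sum = 0.104676 ms.
Propagation delays (d/s per hop): 0.00776471, 0.00317826, 0.0012, 0.000920502, 0.00837438 ms; sum = 0.0214379 ms.
End-to-end = 0.126 ms.

0.126 ms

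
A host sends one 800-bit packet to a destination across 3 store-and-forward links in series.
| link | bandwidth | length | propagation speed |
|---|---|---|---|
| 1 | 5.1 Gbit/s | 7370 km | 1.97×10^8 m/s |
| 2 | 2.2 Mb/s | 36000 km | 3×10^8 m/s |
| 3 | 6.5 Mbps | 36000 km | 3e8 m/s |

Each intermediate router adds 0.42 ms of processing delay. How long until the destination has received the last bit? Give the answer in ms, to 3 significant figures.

Transmission delays (L/R per hop): 0.000156863, 0.363636, 0.123077 ms; sum = 0.48687 ms.
Propagation delays (d/s per hop): 37.4112, 120, 120 ms; sum = 277.411 ms.
Processing at 2 router(s): 2 × 0.42 ms = 0.84 ms.
End-to-end = 279 ms.

279 ms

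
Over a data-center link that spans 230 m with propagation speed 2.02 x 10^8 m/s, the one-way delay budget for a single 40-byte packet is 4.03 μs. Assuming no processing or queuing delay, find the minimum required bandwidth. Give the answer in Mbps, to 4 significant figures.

110.7 Mbps

L = 320 bits.
Propagation delay = 230 / 202000000 = 1.13861 μs.
Transmission budget = 4.03 − 1.13861 = 2.89139 μs.
R ≥ L / t_tx = 320 bits / 2.89139e-06 s = 110.7 Mbps.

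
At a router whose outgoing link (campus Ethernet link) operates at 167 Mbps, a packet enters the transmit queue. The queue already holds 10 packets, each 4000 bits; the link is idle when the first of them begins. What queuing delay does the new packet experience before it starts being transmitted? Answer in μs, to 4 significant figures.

239.5 μs

Each queued packet: L/R = 4000/167000000 = 23.9521 μs.
10 queued → 239.521 μs.
Queuing delay = 239.5 μs.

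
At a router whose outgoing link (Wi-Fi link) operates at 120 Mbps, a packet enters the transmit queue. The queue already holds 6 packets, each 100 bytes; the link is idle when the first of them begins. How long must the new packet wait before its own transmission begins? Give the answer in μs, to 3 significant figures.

40.0 μs

Each queued packet: L/R = 800/120000000 = 6.66667 μs.
6 queued → 40 μs.
Queuing delay = 40.0 μs.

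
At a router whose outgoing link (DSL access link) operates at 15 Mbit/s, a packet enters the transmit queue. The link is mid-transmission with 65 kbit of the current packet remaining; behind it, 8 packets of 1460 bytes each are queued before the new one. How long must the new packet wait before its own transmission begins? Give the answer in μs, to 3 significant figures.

10600 μs

Each queued packet: L/R = 11680/15000000 = 778.667 μs.
8 queued → 6229.33 μs.
Plus remaining 65000 bits of current packet: 4333.33 μs.
Queuing delay = 10600 μs.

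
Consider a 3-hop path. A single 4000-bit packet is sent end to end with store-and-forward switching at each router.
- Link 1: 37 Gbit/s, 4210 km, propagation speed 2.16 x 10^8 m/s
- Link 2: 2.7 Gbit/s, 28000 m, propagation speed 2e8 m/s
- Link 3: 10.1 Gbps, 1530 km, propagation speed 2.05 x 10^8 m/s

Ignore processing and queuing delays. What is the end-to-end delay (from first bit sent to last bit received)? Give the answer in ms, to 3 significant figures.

Transmission delays (L/R per hop): 0.000108108, 0.00148148, 0.00039604 ms; sum = 0.00198563 ms.
Propagation delays (d/s per hop): 19.4907, 0.14, 7.46341 ms; sum = 27.0942 ms.
End-to-end = 27.1 ms.

27.1 ms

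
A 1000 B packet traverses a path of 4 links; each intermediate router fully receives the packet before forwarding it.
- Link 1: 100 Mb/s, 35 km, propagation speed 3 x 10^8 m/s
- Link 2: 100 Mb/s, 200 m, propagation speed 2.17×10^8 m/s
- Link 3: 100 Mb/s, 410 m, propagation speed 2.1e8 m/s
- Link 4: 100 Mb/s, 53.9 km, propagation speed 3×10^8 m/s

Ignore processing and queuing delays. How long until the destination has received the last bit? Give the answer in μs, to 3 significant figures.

619 μs

L = 1000 × 8 = 8000 bits.
Transmission delay per hop = L/R = 8000/100000000 = 80 μs; 4 hops → 320 μs.
Propagation delays (d/s per hop): 116.667, 0.921659, 1.95238, 179.667 μs; sum = 299.207 μs.
End-to-end = 619 μs.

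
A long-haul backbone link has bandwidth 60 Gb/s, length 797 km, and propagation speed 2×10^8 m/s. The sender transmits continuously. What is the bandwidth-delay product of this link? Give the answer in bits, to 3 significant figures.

Propagation delay = 797000 / 200000000 = 0.003985 s.
BDP = R × t_prop = 60000000000 × 0.003985 = 239100000 bits.

239000000 bits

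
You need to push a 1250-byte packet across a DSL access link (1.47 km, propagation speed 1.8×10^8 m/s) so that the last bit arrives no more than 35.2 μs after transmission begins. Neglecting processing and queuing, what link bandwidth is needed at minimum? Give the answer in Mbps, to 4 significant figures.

369.9 Mbps

L = 10000 bits.
Propagation delay = 1470 / 180000000 = 8.16667 μs.
Transmission budget = 35.2 − 8.16667 = 27.0333 μs.
R ≥ L / t_tx = 10000 bits / 2.70333e-05 s = 369.9 Mbps.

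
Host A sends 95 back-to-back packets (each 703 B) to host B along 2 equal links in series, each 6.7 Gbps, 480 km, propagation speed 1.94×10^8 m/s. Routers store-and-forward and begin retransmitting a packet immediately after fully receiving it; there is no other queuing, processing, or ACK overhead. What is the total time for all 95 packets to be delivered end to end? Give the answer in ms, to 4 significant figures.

Per-hop transmission t_tx = L/R = 5624/6700000000 = 0.000839403 ms.
Per-hop propagation t_prop = 480000/194000000 = 2.47423 ms.
Pipeline fill: first packet needs 2·t_tx to clear all hops; remaining 94 packets each add one t_tx.
Total = (2+95-1)·t_tx + 2·t_prop = 96·0.000839403 + 2·2.47423 = 5.029 ms.

5.029 ms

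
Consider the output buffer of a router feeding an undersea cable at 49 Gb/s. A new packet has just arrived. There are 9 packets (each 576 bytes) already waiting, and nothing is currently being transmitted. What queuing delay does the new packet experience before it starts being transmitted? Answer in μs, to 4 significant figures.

Each queued packet: L/R = 4608/49000000000 = 0.0940408 μs.
9 queued → 0.846367 μs.
Queuing delay = 0.8464 μs.

0.8464 μs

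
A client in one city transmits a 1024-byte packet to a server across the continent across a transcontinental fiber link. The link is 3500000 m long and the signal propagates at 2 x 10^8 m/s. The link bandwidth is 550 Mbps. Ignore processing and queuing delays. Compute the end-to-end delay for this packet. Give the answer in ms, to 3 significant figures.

17.5 ms

L = 1024 × 8 = 8192 bits.
Transmission delay = L/R = 8192 / 550000000 = 0.0148945 ms.
Propagation delay = d/s = 3500000 m / 200000000 m/s = 17.5 ms.
Total = 17.5 ms.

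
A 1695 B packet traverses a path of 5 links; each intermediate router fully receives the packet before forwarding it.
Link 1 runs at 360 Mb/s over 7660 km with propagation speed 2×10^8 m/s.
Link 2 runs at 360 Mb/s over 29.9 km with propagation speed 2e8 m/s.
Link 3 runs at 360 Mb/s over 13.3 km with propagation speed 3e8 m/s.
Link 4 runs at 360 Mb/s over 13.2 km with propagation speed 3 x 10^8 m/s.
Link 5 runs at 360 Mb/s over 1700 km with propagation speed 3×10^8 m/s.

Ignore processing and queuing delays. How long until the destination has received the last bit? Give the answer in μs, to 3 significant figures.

L = 1695 × 8 = 13560 bits.
Transmission delay per hop = L/R = 13560/360000000 = 37.6667 μs; 5 hops → 188.333 μs.
Propagation delays (d/s per hop): 38300, 149.5, 44.3333, 44, 5666.67 μs; sum = 44204.5 μs.
End-to-end = 44400 μs.

44400 μs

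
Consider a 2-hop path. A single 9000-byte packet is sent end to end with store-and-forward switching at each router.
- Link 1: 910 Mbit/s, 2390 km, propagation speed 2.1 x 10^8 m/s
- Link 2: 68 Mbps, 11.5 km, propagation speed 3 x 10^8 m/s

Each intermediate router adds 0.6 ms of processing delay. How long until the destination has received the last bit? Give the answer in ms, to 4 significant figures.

13.16 ms

L = 9000 × 8 = 72000 bits.
Transmission delays (L/R per hop): 0.0791209, 1.05882 ms; sum = 1.13794 ms.
Propagation delays (d/s per hop): 11.381, 0.0383333 ms; sum = 11.4193 ms.
Processing at 1 router(s): 1 × 0.6 ms = 0.6 ms.
End-to-end = 13.16 ms.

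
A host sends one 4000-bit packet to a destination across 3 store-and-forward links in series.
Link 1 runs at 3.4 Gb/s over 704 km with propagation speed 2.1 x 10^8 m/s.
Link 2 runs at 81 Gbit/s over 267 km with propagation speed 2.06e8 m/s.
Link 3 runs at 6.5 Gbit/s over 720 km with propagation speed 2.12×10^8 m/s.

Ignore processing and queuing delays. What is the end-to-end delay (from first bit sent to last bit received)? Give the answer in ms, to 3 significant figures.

Transmission delays (L/R per hop): 0.00117647, 4.93827e-05, 0.000615385 ms; sum = 0.00184124 ms.
Propagation delays (d/s per hop): 3.35238, 1.29612, 3.39623 ms; sum = 8.04472 ms.
End-to-end = 8.05 ms.

8.05 ms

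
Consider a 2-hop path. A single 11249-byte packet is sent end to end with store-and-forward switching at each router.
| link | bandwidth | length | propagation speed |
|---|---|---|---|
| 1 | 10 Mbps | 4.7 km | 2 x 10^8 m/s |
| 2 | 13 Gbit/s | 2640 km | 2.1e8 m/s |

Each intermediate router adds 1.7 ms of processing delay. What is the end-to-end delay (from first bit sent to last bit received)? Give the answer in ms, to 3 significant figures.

23.3 ms

L = 11249 × 8 = 89992 bits.
Transmission delays (L/R per hop): 8.9992, 0.00692246 ms; sum = 9.00612 ms.
Propagation delays (d/s per hop): 0.0235, 12.5714 ms; sum = 12.5949 ms.
Processing at 1 router(s): 1 × 1.7 ms = 1.7 ms.
End-to-end = 23.3 ms.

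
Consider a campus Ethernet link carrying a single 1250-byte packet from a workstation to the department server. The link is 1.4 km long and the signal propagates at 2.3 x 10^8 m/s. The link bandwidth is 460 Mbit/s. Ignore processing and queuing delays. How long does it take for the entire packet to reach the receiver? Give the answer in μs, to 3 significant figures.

27.8 μs

L = 1250 × 8 = 10000 bits.
Transmission delay = L/R = 10000 / 460000000 = 21.7391 μs.
Propagation delay = d/s = 1400 m / 2.3e+08 m/s = 6.08696 μs.
Total = 27.8 μs.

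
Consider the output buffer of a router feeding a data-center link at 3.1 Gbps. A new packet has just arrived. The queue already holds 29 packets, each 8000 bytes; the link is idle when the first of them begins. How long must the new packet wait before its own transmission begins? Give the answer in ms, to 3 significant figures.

Each queued packet: L/R = 64000/3100000000 = 0.0206452 ms.
29 queued → 0.59871 ms.
Queuing delay = 0.599 ms.

0.599 ms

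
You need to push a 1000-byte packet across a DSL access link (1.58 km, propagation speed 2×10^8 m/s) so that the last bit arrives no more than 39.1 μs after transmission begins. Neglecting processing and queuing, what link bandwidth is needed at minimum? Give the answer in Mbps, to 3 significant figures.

256 Mbps

L = 8000 bits.
Propagation delay = 1580 / 200000000 = 7.9 μs.
Transmission budget = 39.1 − 7.9 = 31.2 μs.
R ≥ L / t_tx = 8000 bits / 3.12e-05 s = 256 Mbps.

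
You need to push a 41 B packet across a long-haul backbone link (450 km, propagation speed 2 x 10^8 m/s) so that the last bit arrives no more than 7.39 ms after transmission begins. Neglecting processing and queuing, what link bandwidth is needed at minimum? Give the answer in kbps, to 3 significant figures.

63.8 kbps

L = 328 bits.
Propagation delay = 450000 / 200000000 = 2.25 ms.
Transmission budget = 7.39 − 2.25 = 5.14 ms.
R ≥ L / t_tx = 328 bits / 0.00514 s = 63.8 kbps.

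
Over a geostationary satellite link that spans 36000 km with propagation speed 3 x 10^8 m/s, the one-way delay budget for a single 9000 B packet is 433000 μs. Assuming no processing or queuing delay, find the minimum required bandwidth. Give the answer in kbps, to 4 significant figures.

L = 72000 bits.
Propagation delay = 36000000 / 300000000 = 120000 μs.
Transmission budget = 433000 − 120000 = 313000 μs.
R ≥ L / t_tx = 72000 bits / 0.313 s = 230.0 kbps.

230.0 kbps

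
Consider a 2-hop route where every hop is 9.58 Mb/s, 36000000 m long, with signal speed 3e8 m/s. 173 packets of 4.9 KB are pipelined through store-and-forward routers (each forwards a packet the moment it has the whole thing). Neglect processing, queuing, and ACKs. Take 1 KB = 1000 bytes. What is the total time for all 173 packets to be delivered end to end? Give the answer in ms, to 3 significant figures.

Per-hop transmission t_tx = L/R = 39200/9580000 = 4.09186 ms.
Per-hop propagation t_prop = 36000000/300000000 = 120 ms.
Pipeline fill: first packet needs 2·t_tx to clear all hops; remaining 172 packets each add one t_tx.
Total = (2+173-1)·t_tx + 2·t_prop = 174·4.09186 + 2·120 = 952 ms.

952 ms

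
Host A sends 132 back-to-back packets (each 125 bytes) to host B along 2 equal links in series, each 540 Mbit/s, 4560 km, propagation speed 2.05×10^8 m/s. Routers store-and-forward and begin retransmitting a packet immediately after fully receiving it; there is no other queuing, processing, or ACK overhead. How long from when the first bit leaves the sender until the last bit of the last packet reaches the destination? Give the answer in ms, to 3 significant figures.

44.7 ms

Per-hop transmission t_tx = L/R = 1000/540000000 = 0.00185185 ms.
Per-hop propagation t_prop = 4560000/2.05e+08 = 22.2439 ms.
Pipeline fill: first packet needs 2·t_tx to clear all hops; remaining 131 packets each add one t_tx.
Total = (2+132-1)·t_tx + 2·t_prop = 133·0.00185185 + 2·22.2439 = 44.7 ms.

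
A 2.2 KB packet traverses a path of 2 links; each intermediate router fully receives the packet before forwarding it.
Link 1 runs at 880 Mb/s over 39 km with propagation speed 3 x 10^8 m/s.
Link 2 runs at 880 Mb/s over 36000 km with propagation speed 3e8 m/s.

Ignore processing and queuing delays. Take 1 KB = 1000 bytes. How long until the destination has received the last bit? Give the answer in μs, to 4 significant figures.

120200 μs

L = 17600 bits.
Transmission delay per hop = L/R = 17600/880000000 = 20 μs; 2 hops → 40 μs.
Propagation delays (d/s per hop): 130, 120000 μs; sum = 120130 μs.
End-to-end = 120200 μs.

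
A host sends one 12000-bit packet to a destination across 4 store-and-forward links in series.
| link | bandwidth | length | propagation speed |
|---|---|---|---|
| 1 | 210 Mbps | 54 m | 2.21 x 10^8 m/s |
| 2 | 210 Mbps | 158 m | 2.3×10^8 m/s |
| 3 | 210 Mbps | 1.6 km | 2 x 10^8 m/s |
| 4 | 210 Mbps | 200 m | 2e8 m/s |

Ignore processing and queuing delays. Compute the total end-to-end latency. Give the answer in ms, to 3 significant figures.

Transmission delay per hop = L/R = 12000/210000000 = 0.0571429 ms; 4 hops → 0.228571 ms.
Propagation delays (d/s per hop): 0.000244344, 0.000686957, 0.008, 0.001 ms; sum = 0.0099313 ms.
End-to-end = 0.239 ms.

0.239 ms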